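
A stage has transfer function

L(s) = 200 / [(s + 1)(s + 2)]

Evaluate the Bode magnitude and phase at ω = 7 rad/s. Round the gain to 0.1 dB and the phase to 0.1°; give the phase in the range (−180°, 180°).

11.8 dB, -155.9°

At s = jω = j7:
pole (s+1): 1 + j7 → |·| = √(1²+7²) = √50 ≈ 7.0711, ∠ = arctan(7/1) ≈ 81.87°
pole (s+2): 2 + j7 → |·| = √(2²+7²) = √53 ≈ 7.2801, ∠ = arctan(7/2) ≈ 74.05°
|L| = 200 / 51.478 ≈ 3.8852
Gain = 20 log₁₀(3.8852) ≈ 11.79 dB
∠L = 0.00° − 155.92° = -155.92°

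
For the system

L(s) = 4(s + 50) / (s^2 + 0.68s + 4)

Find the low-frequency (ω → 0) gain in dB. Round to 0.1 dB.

L(0) = 4·50 / 4 = 50
20 log₁₀(50) ≈ 33.98 dB

34.0 dB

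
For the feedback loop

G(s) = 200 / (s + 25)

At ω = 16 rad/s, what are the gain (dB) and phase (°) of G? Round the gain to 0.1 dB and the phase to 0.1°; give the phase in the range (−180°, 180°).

16.6 dB, -32.6°

At s = jω = j16:
pole (s+25): 25 + j16 → |·| = √(25²+16²) = √881 ≈ 29.682, ∠ = arctan(16/25) ≈ 32.62°
|G| = 200 / 29.682 ≈ 6.7381
Gain = 20 log₁₀(6.7381) ≈ 16.57 dB
∠G = 0.00° − 32.62° = -32.62°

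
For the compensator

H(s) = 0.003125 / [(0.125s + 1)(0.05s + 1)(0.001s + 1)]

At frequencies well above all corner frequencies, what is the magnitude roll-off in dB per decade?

Each pole contributes −20 dB/decade at high frequency; each zero contributes +20 dB/decade.
Net: 0 zero(s) − 3 pole(s) → -60 dB/decade.

-60 dB/decade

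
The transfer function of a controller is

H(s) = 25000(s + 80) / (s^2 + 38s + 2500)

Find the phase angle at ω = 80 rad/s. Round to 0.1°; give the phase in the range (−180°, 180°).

At s = jω = j80:
zero (s+80): 80 + j80 → |·| = √(80²+80²) = √12800 ≈ 113.14, ∠ = arctan(80/80) ≈ 45.00°
quadratic: (j80)² + 38·j80 + 2500 = -3900 + j3040 → |·| ≈ 4944.9, ∠ ≈ 142.06°
∠H = 45.00° − 142.06° = -97.06°

-97.1°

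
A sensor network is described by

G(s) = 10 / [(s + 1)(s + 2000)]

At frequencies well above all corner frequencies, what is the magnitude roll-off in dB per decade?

Each pole contributes −20 dB/decade at high frequency; each zero contributes +20 dB/decade.
Net: 0 zero(s) − 2 pole(s) → -40 dB/decade.

-40 dB/decade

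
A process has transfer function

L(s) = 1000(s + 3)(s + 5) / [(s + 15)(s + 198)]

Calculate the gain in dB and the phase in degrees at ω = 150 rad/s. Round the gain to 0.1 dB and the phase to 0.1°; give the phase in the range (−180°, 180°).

At s = jω = j150:
zero (s+3): 3 + j150 → |·| = √(3²+150²) = √22509 ≈ 150.03, ∠ = arctan(150/3) ≈ 88.85°
zero (s+5): 5 + j150 → |·| = √(5²+150²) = √22525 ≈ 150.08, ∠ = arctan(150/5) ≈ 88.09°
pole (s+15): 15 + j150 → |·| = √(15²+150²) = √22725 ≈ 150.75, ∠ = arctan(150/15) ≈ 84.29°
pole (s+198): 198 + j150 → |·| = √(198²+150²) = √61704 ≈ 248.4, ∠ = arctan(150/198) ≈ 37.15°
|L| = 1000 · 22517 / 37446 ≈ 601.32
Gain = 20 log₁₀(601.32) ≈ 55.58 dB
∠L = 176.94° − 121.44° = 55.50°

55.6 dB, 55.5°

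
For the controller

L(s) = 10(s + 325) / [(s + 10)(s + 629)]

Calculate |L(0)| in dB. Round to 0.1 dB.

L(0) = 10·325 / (10·629) ≈ 0.51669
20 log₁₀(0.51669) ≈ -5.74 dB

-5.7 dB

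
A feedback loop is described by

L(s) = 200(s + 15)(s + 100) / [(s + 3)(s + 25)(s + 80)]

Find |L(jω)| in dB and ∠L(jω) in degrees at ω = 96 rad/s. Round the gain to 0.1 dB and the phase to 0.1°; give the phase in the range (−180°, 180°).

7.1 dB, -88.9°

At s = jω = j96:
zero (s+15): 15 + j96 → |·| = √(15²+96²) = √9441 ≈ 97.165, ∠ = arctan(96/15) ≈ 81.12°
zero (s+100): 100 + j96 → |·| = √(100²+96²) = √19216 ≈ 138.62, ∠ = arctan(96/100) ≈ 43.83°
pole (s+3): 3 + j96 → |·| = √(3²+96²) = √9225 ≈ 96.047, ∠ = arctan(96/3) ≈ 88.21°
pole (s+25): 25 + j96 → |·| = √(25²+96²) = √9841 ≈ 99.202, ∠ = arctan(96/25) ≈ 75.40°
pole (s+80): 80 + j96 → |·| = √(80²+96²) = √15616 ≈ 124.96, ∠ = arctan(96/80) ≈ 50.19°
|L| = 200 · 13469 / 1.1906e+06 ≈ 2.2626
Gain = 20 log₁₀(2.2626) ≈ 7.09 dB
∠L = 124.95° − 213.80° = -88.85°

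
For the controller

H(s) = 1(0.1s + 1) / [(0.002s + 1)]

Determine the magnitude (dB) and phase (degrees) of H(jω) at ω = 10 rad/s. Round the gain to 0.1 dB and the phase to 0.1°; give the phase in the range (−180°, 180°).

3.0 dB, 43.9°

At ω = 10 rad/s:
zero (1 + j10·0.1) = 1 + j1 → |·| ≈ 1.4142, ∠ ≈ 45.00°
pole (1 + j10·0.002) = 1 + j0.02 → |·| ≈ 1.0002, ∠ ≈ 1.15°
|H| = 1 · 1.4142 / (1.0002) ≈ 1.4139
Gain = 20 log₁₀(1.4139) ≈ 3.01 dB
∠H = (45.00°) − (1.15°) = 43.85°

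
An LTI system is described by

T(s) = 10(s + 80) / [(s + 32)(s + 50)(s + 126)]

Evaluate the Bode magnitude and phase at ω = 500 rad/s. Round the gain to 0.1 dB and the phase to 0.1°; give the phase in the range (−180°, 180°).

At s = jω = j500:
zero (s+80): 80 + j500 → |·| = √(80²+500²) = √256400 ≈ 506.36, ∠ = arctan(500/80) ≈ 80.91°
pole (s+32): 32 + j500 → |·| = √(32²+500²) = √251024 ≈ 501.02, ∠ = arctan(500/32) ≈ 86.34°
pole (s+50): 50 + j500 → |·| = √(50²+500²) = √252500 ≈ 502.49, ∠ = arctan(500/50) ≈ 84.29°
pole (s+126): 126 + j500 → |·| = √(126²+500²) = √265876 ≈ 515.63, ∠ = arctan(500/126) ≈ 75.86°
|T| = 10 · 506.36 / 1.2981e+08 ≈ 3.9008e-05
Gain = 20 log₁₀(3.9008e-05) ≈ -88.18 dB
∠T = 80.91° − 246.49° = -165.58°

-88.2 dB, -165.6°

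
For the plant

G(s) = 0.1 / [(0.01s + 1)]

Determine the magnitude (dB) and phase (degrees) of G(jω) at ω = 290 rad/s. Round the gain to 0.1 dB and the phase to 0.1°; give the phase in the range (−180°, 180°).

-29.7 dB, -71.0°

At ω = 290 rad/s:
pole (1 + j290·0.01) = 1 + j2.9 → |·| ≈ 3.0676, ∠ ≈ 70.97°
|G| = 0.1 · 1 / (3.0676) ≈ 0.032599
Gain = 20 log₁₀(0.032599) ≈ -29.74 dB
∠G = (0°) − (70.97°) = -70.97°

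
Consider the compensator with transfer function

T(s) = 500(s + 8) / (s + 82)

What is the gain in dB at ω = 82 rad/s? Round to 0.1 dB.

51.0 dB

At s = jω = j82:
zero (s+8): 8 + j82 → |·| = √(8²+82²) = √6788 ≈ 82.389, ∠ = arctan(82/8) ≈ 84.43°
pole (s+82): 82 + j82 → |·| = √(82²+82²) = √13448 ≈ 115.97, ∠ = arctan(82/82) ≈ 45.00°
|T| = 500 · 82.389 / 115.97 ≈ 355.22
Gain = 20 log₁₀(355.22) ≈ 51.01 dB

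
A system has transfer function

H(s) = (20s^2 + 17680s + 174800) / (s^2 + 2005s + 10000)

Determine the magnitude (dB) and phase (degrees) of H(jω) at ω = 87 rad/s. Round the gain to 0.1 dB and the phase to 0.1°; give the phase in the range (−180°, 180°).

18.9 dB, -0.1°

Substitute s = j87:
Numerator: 20(j87)^2 + 17680(j87) + 174800 = 23420 + j1538160
Denominator: (j87)^2 + 2005(j87) + 10000 = 2431 + j174435
|N| = √(23420² + 1538160²) ≈ 1.5383e+06, ∠N ≈ 89.13°
|D| = √(2431² + 174435²) ≈ 1.7445e+05, ∠D ≈ 89.20°
|H| = 1.5383e+06 / 1.7445e+05 ≈ 8.818
Gain = 20 log₁₀(8.818) ≈ 18.91 dB
∠H = 89.13° − 89.20° = -0.07°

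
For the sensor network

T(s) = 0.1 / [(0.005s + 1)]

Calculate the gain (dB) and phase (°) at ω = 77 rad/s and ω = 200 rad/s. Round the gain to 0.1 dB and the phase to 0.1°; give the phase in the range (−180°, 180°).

At ω = 77 rad/s:
pole (1 + j77·0.005) = 1 + j0.385 → |·| ≈ 1.0716, ∠ ≈ 21.06°
|T| = 0.1 · 1 / (1.0716) ≈ 0.093318
Gain = 20 log₁₀(0.093318) ≈ -20.60 dB
∠T = (0°) − (21.06°) = -21.06°

At ω = 200 rad/s:
pole (1 + j200·0.005) = 1 + j1 → |·| ≈ 1.4142, ∠ ≈ 45.00°
|T| = 0.1 · 1 / (1.4142) ≈ 0.070711
Gain = 20 log₁₀(0.070711) ≈ -23.01 dB
∠T = (0°) − (45.00°) = -45.00°

ω = 77: -20.6 dB, -21.1°; ω = 200: -23.0 dB, -45.0°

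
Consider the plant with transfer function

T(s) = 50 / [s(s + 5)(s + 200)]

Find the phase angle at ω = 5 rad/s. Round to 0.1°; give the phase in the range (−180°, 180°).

At s = jω = j5:
pole (s+5): 5 + j5 → |·| = √(5²+5²) = √50 ≈ 7.0711, ∠ = arctan(5/5) ≈ 45.00°
pole (s+200): 200 + j5 → |·| = √(200²+5²) = √40025 ≈ 200.06, ∠ = arctan(5/200) ≈ 1.43°
pole at origin: |s| = 5, ∠ = 90.00° (in denominator)
∠T = 0.00° − 136.43° = -136.43°

-136.4°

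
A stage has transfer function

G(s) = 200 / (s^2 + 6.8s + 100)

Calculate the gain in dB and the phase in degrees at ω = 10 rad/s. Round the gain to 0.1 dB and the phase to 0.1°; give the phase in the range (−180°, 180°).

At s = jω = j10:
quadratic: (j10)² + 6.8·j10 + 100 = 0 + j68 → |·| ≈ 68, ∠ ≈ 90.00°
|G| = 200 / 68 ≈ 2.9412
Gain = 20 log₁₀(2.9412) ≈ 9.37 dB
∠G = 0.00° − 90.00° = -90.00°

9.4 dB, -90.0°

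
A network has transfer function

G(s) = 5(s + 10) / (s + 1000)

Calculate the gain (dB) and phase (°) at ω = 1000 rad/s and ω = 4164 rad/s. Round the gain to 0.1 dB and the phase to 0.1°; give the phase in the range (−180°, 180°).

At s = jω = j1000:
zero (s+10): 10 + j1000 → |·| = √(10²+1000²) = √1000100 ≈ 1000, ∠ = arctan(1000/10) ≈ 89.43°
pole (s+1000): 1000 + j1000 → |·| = √(1000²+1000²) = √2000000 ≈ 1414.2, ∠ = arctan(1000/1000) ≈ 45.00°
|G| = 5 · 1000 / 1414.2 ≈ 3.5356
Gain = 20 log₁₀(3.5356) ≈ 10.97 dB
∠G = 89.43° − 45.00° = 44.43°

At s = jω = j4164:
zero (s+10): 10 + j4164 → |·| = √(10²+4164²) = √17338996 ≈ 4164, ∠ = arctan(4164/10) ≈ 89.86°
pole (s+1000): 1000 + j4164 → |·| = √(1000²+4164²) = √18338896 ≈ 4282.4, ∠ = arctan(4164/1000) ≈ 76.50°
|G| = 5 · 4164 / 4282.4 ≈ 4.8618
Gain = 20 log₁₀(4.8618) ≈ 13.74 dB
∠G = 89.86° − 76.50° = 13.36°

ω = 1000: 11.0 dB, 44.4°; ω = 4164: 13.7 dB, 13.4°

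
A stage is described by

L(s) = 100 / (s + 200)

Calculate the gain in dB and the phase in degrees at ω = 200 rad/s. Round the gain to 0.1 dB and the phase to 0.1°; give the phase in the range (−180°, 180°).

At s = jω = j200:
pole (s+200): 200 + j200 → |·| = √(200²+200²) = √80000 ≈ 282.84, ∠ = arctan(200/200) ≈ 45.00°
|L| = 100 / 282.84 ≈ 0.35356
Gain = 20 log₁₀(0.35356) ≈ -9.03 dB
∠L = 0.00° − 45.00° = -45.00°

-9.0 dB, -45.0°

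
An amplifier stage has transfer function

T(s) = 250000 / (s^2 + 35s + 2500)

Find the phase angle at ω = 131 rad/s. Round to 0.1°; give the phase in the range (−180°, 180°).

At s = jω = j131:
quadratic: (j131)² + 35·j131 + 2500 = -14661 + j4585 → |·| ≈ 15361, ∠ ≈ 162.63°
∠T = 0.00° − 162.63° = -162.63°

-162.6°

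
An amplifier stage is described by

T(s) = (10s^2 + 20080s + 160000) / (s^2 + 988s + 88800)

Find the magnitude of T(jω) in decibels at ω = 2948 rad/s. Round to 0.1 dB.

21.3 dB

Substitute s = j2948:
Numerator: 10(j2948)^2 + 20080(j2948) + 160000 = -86747040 + j59195840
Denominator: (j2948)^2 + 988(j2948) + 88800 = -8601904 + j2912624
|N| = √(86747040² + 59195840²) ≈ 1.0502e+08, ∠N ≈ 145.69°
|D| = √(8601904² + 2912624²) ≈ 9.0816e+06, ∠D ≈ 161.29°
|T| = 1.0502e+08 / 9.0816e+06 ≈ 11.564
Gain = 20 log₁₀(11.564) ≈ 21.26 dB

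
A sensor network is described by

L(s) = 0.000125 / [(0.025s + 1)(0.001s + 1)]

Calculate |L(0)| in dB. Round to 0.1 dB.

L(0) = 0.000125 · 1 / 1 = 0.000125
20 log₁₀(0.000125) ≈ -78.06 dB

-78.1 dB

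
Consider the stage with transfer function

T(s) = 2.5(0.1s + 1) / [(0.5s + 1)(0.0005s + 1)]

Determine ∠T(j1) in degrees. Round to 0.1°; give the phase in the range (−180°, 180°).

At ω = 1 rad/s:
zero (1 + j1·0.1) = 1 + j0.1 → |·| ≈ 1.005, ∠ ≈ 5.71°
pole (1 + j1·0.5) = 1 + j0.5 → |·| ≈ 1.118, ∠ ≈ 26.57°
pole (1 + j1·0.0005) = 1 + j0.0005 → |·| ≈ 1, ∠ ≈ 0.03°
∠T = (5.71°) − (26.57° + 0.03°) = -20.89°

-20.9°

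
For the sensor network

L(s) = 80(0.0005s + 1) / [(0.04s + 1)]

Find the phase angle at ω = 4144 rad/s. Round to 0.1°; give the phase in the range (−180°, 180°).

At ω = 4144 rad/s:
zero (1 + j4144·0.0005) = 1 + j2.072 → |·| ≈ 2.3007, ∠ ≈ 64.24°
pole (1 + j4144·0.04) = 1 + j165.76 → |·| ≈ 165.76, ∠ ≈ 89.65°
∠L = (64.24°) − (89.65°) = -25.41°

-25.4°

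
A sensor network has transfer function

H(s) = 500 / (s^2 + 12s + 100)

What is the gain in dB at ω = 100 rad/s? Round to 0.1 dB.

-26.0 dB

At s = jω = j100:
quadratic: (j100)² + 12·j100 + 100 = -9900 + j1200 → |·| ≈ 9972.5, ∠ ≈ 173.09°
|H| = 500 / 9972.5 ≈ 0.050138
Gain = 20 log₁₀(0.050138) ≈ -26.00 dB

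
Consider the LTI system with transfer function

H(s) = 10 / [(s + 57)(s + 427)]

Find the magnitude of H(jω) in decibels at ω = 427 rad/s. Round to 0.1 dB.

At s = jω = j427:
pole (s+57): 57 + j427 → |·| = √(57²+427²) = √185578 ≈ 430.79, ∠ = arctan(427/57) ≈ 82.40°
pole (s+427): 427 + j427 → |·| = √(427²+427²) = √364658 ≈ 603.87, ∠ = arctan(427/427) ≈ 45.00°
|H| = 10 / 2.6014e+05 ≈ 3.8441e-05
Gain = 20 log₁₀(3.8441e-05) ≈ -88.30 dB

-88.3 dB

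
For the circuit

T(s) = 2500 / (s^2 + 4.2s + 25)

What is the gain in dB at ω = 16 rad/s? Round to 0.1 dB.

At s = jω = j16:
quadratic: (j16)² + 4.2·j16 + 25 = -231 + j67.2 → |·| ≈ 240.58, ∠ ≈ 163.78°
|T| = 2500 / 240.58 ≈ 10.392
Gain = 20 log₁₀(10.392) ≈ 20.33 dB

20.3 dB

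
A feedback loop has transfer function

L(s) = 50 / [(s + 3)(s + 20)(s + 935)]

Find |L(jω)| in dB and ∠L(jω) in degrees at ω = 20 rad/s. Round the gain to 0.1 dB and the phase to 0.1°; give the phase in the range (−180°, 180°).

At s = jω = j20:
pole (s+3): 3 + j20 → |·| = √(3²+20²) = √409 ≈ 20.224, ∠ = arctan(20/3) ≈ 81.47°
pole (s+20): 20 + j20 → |·| = √(20²+20²) = √800 ≈ 28.284, ∠ = arctan(20/20) ≈ 45.00°
pole (s+935): 935 + j20 → |·| = √(935²+20²) = √874625 ≈ 935.21, ∠ = arctan(20/935) ≈ 1.23°
|L| = 50 / 5.3495e+05 ≈ 9.3467e-05
Gain = 20 log₁₀(9.3467e-05) ≈ -80.59 dB
∠L = 0.00° − 127.70° = -127.70°

-80.6 dB, -127.7°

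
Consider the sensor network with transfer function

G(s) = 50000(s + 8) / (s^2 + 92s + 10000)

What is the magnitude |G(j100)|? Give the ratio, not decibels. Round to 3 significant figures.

545

At s = jω = j100:
zero (s+8): 8 + j100 → |·| = √(8²+100²) = √10064 ≈ 100.32, ∠ = arctan(100/8) ≈ 85.43°
quadratic: (j100)² + 92·j100 + 10000 = 0 + j9200 → |·| ≈ 9200, ∠ ≈ 90.00°
|G| = 50000 · 100.32 / 9200 ≈ 545.22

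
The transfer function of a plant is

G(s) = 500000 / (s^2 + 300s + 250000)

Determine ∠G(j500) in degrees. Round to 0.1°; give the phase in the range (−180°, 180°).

-90.0°

At s = jω = j500:
quadratic: (j500)² + 300·j500 + 250000 = 0 + j150000 → |·| ≈ 1.5e+05, ∠ ≈ 90.00°
∠G = 0.00° − 90.00° = -90.00°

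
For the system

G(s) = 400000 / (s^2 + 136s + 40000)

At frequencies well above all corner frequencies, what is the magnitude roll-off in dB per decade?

Each pole contributes −20 dB/decade at high frequency; each zero contributes +20 dB/decade.
Net: 0 zero(s) − 2 pole(s) → -40 dB/decade.

-40 dB/decade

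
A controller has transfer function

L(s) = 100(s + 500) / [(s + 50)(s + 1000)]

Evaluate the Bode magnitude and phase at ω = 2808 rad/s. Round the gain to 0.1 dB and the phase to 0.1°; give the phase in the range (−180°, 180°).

-29.4 dB, -79.5°

At s = jω = j2808:
zero (s+500): 500 + j2808 → |·| = √(500²+2808²) = √8134864 ≈ 2852.2, ∠ = arctan(2808/500) ≈ 79.90°
pole (s+50): 50 + j2808 → |·| = √(50²+2808²) = √7887364 ≈ 2808.4, ∠ = arctan(2808/50) ≈ 88.98°
pole (s+1000): 1000 + j2808 → |·| = √(1000²+2808²) = √8884864 ≈ 2980.7, ∠ = arctan(2808/1000) ≈ 70.40°
|L| = 100 · 2852.2 / 8.371e+06 ≈ 0.034072
Gain = 20 log₁₀(0.034072) ≈ -29.35 dB
∠L = 79.90° − 159.38° = -79.48°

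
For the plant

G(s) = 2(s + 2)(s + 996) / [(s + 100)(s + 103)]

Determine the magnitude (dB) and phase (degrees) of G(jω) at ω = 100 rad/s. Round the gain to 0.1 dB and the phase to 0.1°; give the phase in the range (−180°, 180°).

19.9 dB, 5.4°

At s = jω = j100:
zero (s+2): 2 + j100 → |·| = √(2²+100²) = √10004 ≈ 100.02, ∠ = arctan(100/2) ≈ 88.85°
zero (s+996): 996 + j100 → |·| = √(996²+100²) = √1002016 ≈ 1001, ∠ = arctan(100/996) ≈ 5.73°
pole (s+100): 100 + j100 → |·| = √(100²+100²) = √20000 ≈ 141.42, ∠ = arctan(100/100) ≈ 45.00°
pole (s+103): 103 + j100 → |·| = √(103²+100²) = √20609 ≈ 143.56, ∠ = arctan(100/103) ≈ 44.15°
|G| = 2 · 1.0012e+05 / 20302 ≈ 9.8631
Gain = 20 log₁₀(9.8631) ≈ 19.88 dB
∠G = 94.58° − 89.15° = 5.43°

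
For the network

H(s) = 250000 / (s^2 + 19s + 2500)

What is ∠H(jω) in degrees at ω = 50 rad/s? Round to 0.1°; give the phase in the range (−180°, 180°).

At s = jω = j50:
quadratic: (j50)² + 19·j50 + 2500 = 0 + j950 → |·| ≈ 950, ∠ ≈ 90.00°
∠H = 0.00° − 90.00° = -90.00°

-90.0°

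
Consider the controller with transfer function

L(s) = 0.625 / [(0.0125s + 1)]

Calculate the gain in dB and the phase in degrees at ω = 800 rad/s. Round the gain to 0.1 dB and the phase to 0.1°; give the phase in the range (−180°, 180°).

-24.1 dB, -84.3°

At ω = 800 rad/s:
pole (1 + j800·0.0125) = 1 + j10 → |·| ≈ 10.05, ∠ ≈ 84.29°
|L| = 0.625 · 1 / (10.05) ≈ 0.062189
Gain = 20 log₁₀(0.062189) ≈ -24.13 dB
∠L = (0°) − (84.29°) = -84.29°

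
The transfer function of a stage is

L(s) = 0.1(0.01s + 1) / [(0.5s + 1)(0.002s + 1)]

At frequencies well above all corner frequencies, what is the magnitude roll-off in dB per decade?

-20 dB/decade

Each pole contributes −20 dB/decade at high frequency; each zero contributes +20 dB/decade.
Net: 1 zero(s) − 2 pole(s) → -20 dB/decade.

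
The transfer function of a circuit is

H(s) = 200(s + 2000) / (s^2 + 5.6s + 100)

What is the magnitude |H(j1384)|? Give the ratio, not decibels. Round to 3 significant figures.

At s = jω = j1384:
zero (s+2000): 2000 + j1384 → |·| = √(2000²+1384²) = √5915456 ≈ 2432.2, ∠ = arctan(1384/2000) ≈ 34.68°
quadratic: (j1384)² + 5.6·j1384 + 100 = -1915356 + j7750.4 → |·| ≈ 1.9154e+06, ∠ ≈ 179.77°
|H| = 200 · 2432.2 / 1.9154e+06 ≈ 0.25396

0.254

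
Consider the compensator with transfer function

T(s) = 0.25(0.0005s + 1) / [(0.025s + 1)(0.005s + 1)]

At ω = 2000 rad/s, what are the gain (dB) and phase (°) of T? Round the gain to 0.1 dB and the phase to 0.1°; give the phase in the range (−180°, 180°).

At ω = 2000 rad/s:
zero (1 + j2000·0.0005) = 1 + j1 → |·| ≈ 1.4142, ∠ ≈ 45.00°
pole (1 + j2000·0.025) = 1 + j50 → |·| ≈ 50.01, ∠ ≈ 88.85°
pole (1 + j2000·0.005) = 1 + j10 → |·| ≈ 10.05, ∠ ≈ 84.29°
|T| = 0.25 · 1.4142 / (50.01 · 10.05) ≈ 0.00070344
Gain = 20 log₁₀(0.00070344) ≈ -63.06 dB
∠T = (45.00°) − (88.85° + 84.29°) = -128.14°

-63.1 dB, -128.1°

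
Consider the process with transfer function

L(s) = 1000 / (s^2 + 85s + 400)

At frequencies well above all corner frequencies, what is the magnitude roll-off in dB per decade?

Each pole contributes −20 dB/decade at high frequency; each zero contributes +20 dB/decade.
Net: 0 zero(s) − 2 pole(s) → -40 dB/decade.

-40 dB/decade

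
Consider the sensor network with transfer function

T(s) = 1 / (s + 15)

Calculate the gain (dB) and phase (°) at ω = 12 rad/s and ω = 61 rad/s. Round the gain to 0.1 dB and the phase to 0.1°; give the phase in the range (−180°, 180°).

Substitute s = j12:
Numerator: 1 = 1 + j0
Denominator: (j12) + 15 = 15 + j12
|N| = √(1² + 0²) ≈ 1, ∠N ≈ 0.00°
|D| = √(15² + 12²) ≈ 19.209, ∠D ≈ 38.66°
|T| = 1 / 19.209 ≈ 0.052059
Gain = 20 log₁₀(0.052059) ≈ -25.67 dB
∠T = 0.00° − 38.66° = -38.66°

Substitute s = j61:
Numerator: 1 = 1 + j0
Denominator: (j61) + 15 = 15 + j61
|N| = √(1² + 0²) ≈ 1, ∠N ≈ 0.00°
|D| = √(15² + 61²) ≈ 62.817, ∠D ≈ 76.18°
|T| = 1 / 62.817 ≈ 0.015919
Gain = 20 log₁₀(0.015919) ≈ -35.96 dB
∠T = 0.00° − 76.18° = -76.18°

ω = 12: -25.7 dB, -38.7°; ω = 61: -36.0 dB, -76.2°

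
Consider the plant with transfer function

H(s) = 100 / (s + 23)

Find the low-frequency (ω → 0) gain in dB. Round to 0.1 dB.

12.8 dB

H(0) = 100 / 23 ≈ 4.3478
20 log₁₀(4.3478) ≈ 12.77 dB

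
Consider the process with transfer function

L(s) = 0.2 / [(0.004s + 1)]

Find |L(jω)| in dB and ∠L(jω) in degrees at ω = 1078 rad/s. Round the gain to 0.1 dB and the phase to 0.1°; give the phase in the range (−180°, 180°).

-26.9 dB, -76.9°

At ω = 1078 rad/s:
pole (1 + j1078·0.004) = 1 + j4.312 → |·| ≈ 4.4264, ∠ ≈ 76.94°
|L| = 0.2 · 1 / (4.4264) ≈ 0.045183
Gain = 20 log₁₀(0.045183) ≈ -26.90 dB
∠L = (0°) − (76.94°) = -76.94°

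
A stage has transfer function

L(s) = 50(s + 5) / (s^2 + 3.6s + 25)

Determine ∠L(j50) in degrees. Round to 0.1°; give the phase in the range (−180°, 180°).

-91.6°

At s = jω = j50:
zero (s+5): 5 + j50 → |·| = √(5²+50²) = √2525 ≈ 50.249, ∠ = arctan(50/5) ≈ 84.29°
quadratic: (j50)² + 3.6·j50 + 25 = -2475 + j180 → |·| ≈ 2481.5, ∠ ≈ 175.84°
∠L = 84.29° − 175.84° = -91.55°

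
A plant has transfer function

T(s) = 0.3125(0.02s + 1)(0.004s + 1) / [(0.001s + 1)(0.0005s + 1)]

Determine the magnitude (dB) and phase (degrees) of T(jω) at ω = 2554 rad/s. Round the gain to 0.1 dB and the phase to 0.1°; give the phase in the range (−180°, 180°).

At ω = 2554 rad/s:
zero (1 + j2554·0.02) = 1 + j51.08 → |·| ≈ 51.09, ∠ ≈ 88.88°
zero (1 + j2554·0.004) = 1 + j10.216 → |·| ≈ 10.265, ∠ ≈ 84.41°
pole (1 + j2554·0.001) = 1 + j2.554 → |·| ≈ 2.7428, ∠ ≈ 68.62°
pole (1 + j2554·0.0005) = 1 + j1.277 → |·| ≈ 1.622, ∠ ≈ 51.94°
|T| = 0.3125 · 51.09 · 10.265 / (2.7428 · 1.622) ≈ 36.838
Gain = 20 log₁₀(36.838) ≈ 31.33 dB
∠T = (88.88° + 84.41°) − (68.62° + 51.94°) = 52.73°

31.3 dB, 52.7°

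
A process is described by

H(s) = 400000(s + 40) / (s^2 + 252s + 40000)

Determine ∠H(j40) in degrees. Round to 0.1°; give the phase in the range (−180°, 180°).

At s = jω = j40:
zero (s+40): 40 + j40 → |·| = √(40²+40²) = √3200 ≈ 56.569, ∠ = arctan(40/40) ≈ 45.00°
quadratic: (j40)² + 252·j40 + 40000 = 38400 + j10080 → |·| ≈ 39701, ∠ ≈ 14.71°
∠H = 45.00° − 14.71° = 30.29°

30.3°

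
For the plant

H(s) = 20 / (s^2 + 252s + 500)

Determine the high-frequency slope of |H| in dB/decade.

Each pole contributes −20 dB/decade at high frequency; each zero contributes +20 dB/decade.
Net: 0 zero(s) − 2 pole(s) → -40 dB/decade.

-40 dB/decade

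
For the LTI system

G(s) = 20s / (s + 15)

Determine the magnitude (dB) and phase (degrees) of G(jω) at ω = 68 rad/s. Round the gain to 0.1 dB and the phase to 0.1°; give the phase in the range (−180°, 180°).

25.8 dB, 12.4°

At s = jω = j68:
zero at origin: s = j68 → |·| = 68, ∠ = 90.00°
pole (s+15): 15 + j68 → |·| = √(15²+68²) = √4849 ≈ 69.635, ∠ = arctan(68/15) ≈ 77.56°
|G| = 20 · 68 / 69.635 ≈ 19.53
Gain = 20 log₁₀(19.53) ≈ 25.81 dB
∠G = 90.00° − 77.56° = 12.44°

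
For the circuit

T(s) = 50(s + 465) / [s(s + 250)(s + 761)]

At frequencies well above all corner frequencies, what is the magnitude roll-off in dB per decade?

-40 dB/decade

Each pole contributes −20 dB/decade at high frequency; each zero contributes +20 dB/decade.
Net: 1 zero(s) − 3 pole(s) → -40 dB/decade.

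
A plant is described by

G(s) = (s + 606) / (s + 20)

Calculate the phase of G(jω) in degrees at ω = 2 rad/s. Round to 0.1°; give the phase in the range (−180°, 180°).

Substitute s = j2:
Numerator: (j2) + 606 = 606 + j2
Denominator: (j2) + 20 = 20 + j2
|N| = √(606² + 2²) ≈ 606, ∠N ≈ 0.19°
|D| = √(20² + 2²) ≈ 20.1, ∠D ≈ 5.71°
∠G = 0.19° − 5.71° = -5.52°

-5.5°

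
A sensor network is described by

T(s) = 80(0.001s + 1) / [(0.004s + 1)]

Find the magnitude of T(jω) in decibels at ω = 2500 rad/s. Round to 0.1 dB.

26.6 dB

At ω = 2500 rad/s:
zero (1 + j2500·0.001) = 1 + j2.5 → |·| ≈ 2.6926, ∠ ≈ 68.20°
pole (1 + j2500·0.004) = 1 + j10 → |·| ≈ 10.05, ∠ ≈ 84.29°
|T| = 80 · 2.6926 / (10.05) ≈ 21.434
Gain = 20 log₁₀(21.434) ≈ 26.62 dB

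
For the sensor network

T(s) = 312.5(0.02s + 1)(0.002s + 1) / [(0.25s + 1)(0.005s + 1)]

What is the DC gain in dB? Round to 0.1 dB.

T(0) = 312.5 · 1 / 1 = 312.5
20 log₁₀(312.5) ≈ 49.90 dB

49.9 dB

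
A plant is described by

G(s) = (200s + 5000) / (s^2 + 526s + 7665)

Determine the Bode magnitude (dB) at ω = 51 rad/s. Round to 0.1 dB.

-7.6 dB

Substitute s = j51:
Numerator: 200(j51) + 5000 = 5000 + j10200
Denominator: (j51)^2 + 526(j51) + 7665 = 5064 + j26826
|N| = √(5000² + 10200²) ≈ 11360, ∠N ≈ 63.89°
|D| = √(5064² + 26826²) ≈ 27300, ∠D ≈ 79.31°
|G| = 11360 / 27300 ≈ 0.41612
Gain = 20 log₁₀(0.41612) ≈ -7.62 dB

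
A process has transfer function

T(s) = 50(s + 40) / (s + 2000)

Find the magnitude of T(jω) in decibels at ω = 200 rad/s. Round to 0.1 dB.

14.1 dB

At s = jω = j200:
zero (s+40): 40 + j200 → |·| = √(40²+200²) = √41600 ≈ 203.96, ∠ = arctan(200/40) ≈ 78.69°
pole (s+2000): 2000 + j200 → |·| = √(2000²+200²) = √4040000 ≈ 2010, ∠ = arctan(200/2000) ≈ 5.71°
|T| = 50 · 203.96 / 2010 ≈ 5.0736
Gain = 20 log₁₀(5.0736) ≈ 14.11 dB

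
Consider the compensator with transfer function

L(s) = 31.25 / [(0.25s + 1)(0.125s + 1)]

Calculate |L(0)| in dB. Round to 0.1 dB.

L(0) = 31.25 · 1 / 1 = 31.25
20 log₁₀(31.25) ≈ 29.90 dB

29.9 dB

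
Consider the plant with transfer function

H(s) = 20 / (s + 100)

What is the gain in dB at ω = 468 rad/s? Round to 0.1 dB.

-27.6 dB

Substitute s = j468:
Numerator: 20 = 20 + j0
Denominator: (j468) + 100 = 100 + j468
|N| = √(20² + 0²) ≈ 20, ∠N ≈ 0.00°
|D| = √(100² + 468²) ≈ 478.56, ∠D ≈ 77.94°
|H| = 20 / 478.56 ≈ 0.041792
Gain = 20 log₁₀(0.041792) ≈ -27.58 dB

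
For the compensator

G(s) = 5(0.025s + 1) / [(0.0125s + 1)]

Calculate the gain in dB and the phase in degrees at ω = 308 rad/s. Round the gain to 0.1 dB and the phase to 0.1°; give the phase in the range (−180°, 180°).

At ω = 308 rad/s:
zero (1 + j308·0.025) = 1 + j7.7 → |·| ≈ 7.7647, ∠ ≈ 82.60°
pole (1 + j308·0.0125) = 1 + j3.85 → |·| ≈ 3.9778, ∠ ≈ 75.44°
|G| = 5 · 7.7647 / (3.9778) ≈ 9.76
Gain = 20 log₁₀(9.76) ≈ 19.79 dB
∠G = (82.60°) − (75.44°) = 7.16°

19.8 dB, 7.2°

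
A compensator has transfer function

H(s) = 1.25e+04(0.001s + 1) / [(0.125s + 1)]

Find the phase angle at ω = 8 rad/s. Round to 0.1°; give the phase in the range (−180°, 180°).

-44.5°

At ω = 8 rad/s:
zero (1 + j8·0.001) = 1 + j0.008 → |·| ≈ 1, ∠ ≈ 0.46°
pole (1 + j8·0.125) = 1 + j1 → |·| ≈ 1.4142, ∠ ≈ 45.00°
∠H = (0.46°) − (45.00°) = -44.54°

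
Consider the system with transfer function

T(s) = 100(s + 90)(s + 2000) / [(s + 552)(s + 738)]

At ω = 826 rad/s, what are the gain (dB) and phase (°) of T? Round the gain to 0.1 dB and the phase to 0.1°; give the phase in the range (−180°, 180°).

At s = jω = j826:
zero (s+90): 90 + j826 → |·| = √(90²+826²) = √690376 ≈ 830.89, ∠ = arctan(826/90) ≈ 83.78°
zero (s+2000): 2000 + j826 → |·| = √(2000²+826²) = √4682276 ≈ 2163.9, ∠ = arctan(826/2000) ≈ 22.44°
pole (s+552): 552 + j826 → |·| = √(552²+826²) = √986980 ≈ 993.47, ∠ = arctan(826/552) ≈ 56.25°
pole (s+738): 738 + j826 → |·| = √(738²+826²) = √1226920 ≈ 1107.7, ∠ = arctan(826/738) ≈ 48.22°
|T| = 100 · 1.798e+06 / 1.1005e+06 ≈ 163.38
Gain = 20 log₁₀(163.38) ≈ 44.26 dB
∠T = 106.22° − 104.47° = 1.75°

44.3 dB, 1.8°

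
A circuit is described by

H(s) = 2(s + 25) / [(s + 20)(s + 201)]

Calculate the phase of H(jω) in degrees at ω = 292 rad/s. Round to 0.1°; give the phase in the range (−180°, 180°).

At s = jω = j292:
zero (s+25): 25 + j292 → |·| = √(25²+292²) = √85889 ≈ 293.07, ∠ = arctan(292/25) ≈ 85.11°
pole (s+20): 20 + j292 → |·| = √(20²+292²) = √85664 ≈ 292.68, ∠ = arctan(292/20) ≈ 86.08°
pole (s+201): 201 + j292 → |·| = √(201²+292²) = √125665 ≈ 354.49, ∠ = arctan(292/201) ≈ 55.46°
∠H = 85.11° − 141.54° = -56.43°

-56.4°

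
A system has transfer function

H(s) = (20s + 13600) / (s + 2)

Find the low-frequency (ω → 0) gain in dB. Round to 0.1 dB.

76.7 dB

H(0) = 13600 / 2 = 6800
20 log₁₀(6800) ≈ 76.65 dB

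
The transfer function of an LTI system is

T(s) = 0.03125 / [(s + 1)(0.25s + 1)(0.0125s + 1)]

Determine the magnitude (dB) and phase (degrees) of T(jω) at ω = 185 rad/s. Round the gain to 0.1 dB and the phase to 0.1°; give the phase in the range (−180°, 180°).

-116.8 dB, 114.9°

At ω = 185 rad/s:
pole (1 + j185·1) = 1 + j185 → |·| ≈ 185, ∠ ≈ 89.69°
pole (1 + j185·0.25) = 1 + j46.25 → |·| ≈ 46.261, ∠ ≈ 88.76°
pole (1 + j185·0.0125) = 1 + j2.3125 → |·| ≈ 2.5195, ∠ ≈ 66.61°
|T| = 0.03125 · 1 / (185 · 46.261 · 2.5195) ≈ 1.4493e-06
Gain = 20 log₁₀(1.4493e-06) ≈ -116.78 dB
∠T = (0°) − (89.69° + 88.76° + 66.61°) = -245.06° ≡ 114.94° (principal value)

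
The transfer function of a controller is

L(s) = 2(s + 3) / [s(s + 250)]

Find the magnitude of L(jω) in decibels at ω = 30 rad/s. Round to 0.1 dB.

At s = jω = j30:
zero (s+3): 3 + j30 → |·| = √(3²+30²) = √909 ≈ 30.15, ∠ = arctan(30/3) ≈ 84.29°
pole (s+250): 250 + j30 → |·| = √(250²+30²) = √63400 ≈ 251.79, ∠ = arctan(30/250) ≈ 6.84°
pole at origin: |s| = 30, ∠ = 90.00° (in denominator)
|L| = 2 · 30.15 / 7553.7 ≈ 0.0079828
Gain = 20 log₁₀(0.0079828) ≈ -41.96 dB

-42.0 dB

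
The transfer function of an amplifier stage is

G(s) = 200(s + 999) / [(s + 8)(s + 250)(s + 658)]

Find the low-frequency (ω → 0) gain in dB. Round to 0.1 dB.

-16.4 dB

G(0) = 200·999 / (8·250·658) ≈ 0.15182
20 log₁₀(0.15182) ≈ -16.37 dB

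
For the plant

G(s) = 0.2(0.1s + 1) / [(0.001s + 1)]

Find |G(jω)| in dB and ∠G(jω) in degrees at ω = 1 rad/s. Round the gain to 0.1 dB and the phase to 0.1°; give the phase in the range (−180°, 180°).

-13.9 dB, 5.7°

At ω = 1 rad/s:
zero (1 + j1·0.1) = 1 + j0.1 → |·| ≈ 1.005, ∠ ≈ 5.71°
pole (1 + j1·0.001) = 1 + j0.001 → |·| ≈ 1, ∠ ≈ 0.06°
|G| = 0.2 · 1.005 / (1) ≈ 0.201
Gain = 20 log₁₀(0.201) ≈ -13.94 dB
∠G = (5.71°) − (0.06°) = 5.65°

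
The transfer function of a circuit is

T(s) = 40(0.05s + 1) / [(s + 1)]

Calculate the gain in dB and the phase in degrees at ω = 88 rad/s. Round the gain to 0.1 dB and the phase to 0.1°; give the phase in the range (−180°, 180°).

6.2 dB, -12.2°

At ω = 88 rad/s:
zero (1 + j88·0.05) = 1 + j4.4 → |·| ≈ 4.5122, ∠ ≈ 77.20°
pole (1 + j88·1) = 1 + j88 → |·| ≈ 88.006, ∠ ≈ 89.35°
|T| = 40 · 4.5122 / (88.006) ≈ 2.0509
Gain = 20 log₁₀(2.0509) ≈ 6.24 dB
∠T = (77.20°) − (89.35°) = -12.15°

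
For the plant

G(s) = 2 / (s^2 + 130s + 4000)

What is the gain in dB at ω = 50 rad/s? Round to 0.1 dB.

-70.5 dB

Substitute s = j50:
Numerator: 2 = 2 + j0
Denominator: (j50)^2 + 130(j50) + 4000 = 1500 + j6500
|N| = √(2² + 0²) ≈ 2, ∠N ≈ 0.00°
|D| = √(1500² + 6500²) ≈ 6670.8, ∠D ≈ 77.01°
|G| = 2 / 6670.8 ≈ 0.00029981
Gain = 20 log₁₀(0.00029981) ≈ -70.46 dB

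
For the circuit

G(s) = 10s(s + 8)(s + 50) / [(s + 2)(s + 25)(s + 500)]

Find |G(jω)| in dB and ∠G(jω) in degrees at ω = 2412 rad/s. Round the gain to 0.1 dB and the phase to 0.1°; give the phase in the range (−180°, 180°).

19.8 dB, 11.0°

At s = jω = j2412:
zero (s+8): 8 + j2412 → |·| = √(8²+2412²) = √5817808 ≈ 2412, ∠ = arctan(2412/8) ≈ 89.81°
zero (s+50): 50 + j2412 → |·| = √(50²+2412²) = √5820244 ≈ 2412.5, ∠ = arctan(2412/50) ≈ 88.81°
zero at origin: s = j2412 → |·| = 2412, ∠ = 90.00°
pole (s+2): 2 + j2412 → |·| = √(2²+2412²) = √5817748 ≈ 2412, ∠ = arctan(2412/2) ≈ 89.95°
pole (s+25): 25 + j2412 → |·| = √(25²+2412²) = √5818369 ≈ 2412.1, ∠ = arctan(2412/25) ≈ 89.41°
pole (s+500): 500 + j2412 → |·| = √(500²+2412²) = √6067744 ≈ 2463.3, ∠ = arctan(2412/500) ≈ 78.29°
|G| = 10 · 1.4035e+10 / 1.4331e+10 ≈ 9.7935
Gain = 20 log₁₀(9.7935) ≈ 19.82 dB
∠G = 268.62° − 257.65° = 10.97°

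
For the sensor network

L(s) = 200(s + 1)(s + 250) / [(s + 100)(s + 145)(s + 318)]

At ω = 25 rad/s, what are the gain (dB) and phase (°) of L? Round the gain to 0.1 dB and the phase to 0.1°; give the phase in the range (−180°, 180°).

-11.7 dB, 65.1°

At s = jω = j25:
zero (s+1): 1 + j25 → |·| = √(1²+25²) = √626 ≈ 25.02, ∠ = arctan(25/1) ≈ 87.71°
zero (s+250): 250 + j25 → |·| = √(250²+25²) = √63125 ≈ 251.25, ∠ = arctan(25/250) ≈ 5.71°
pole (s+100): 100 + j25 → |·| = √(100²+25²) = √10625 ≈ 103.08, ∠ = arctan(25/100) ≈ 14.04°
pole (s+145): 145 + j25 → |·| = √(145²+25²) = √21650 ≈ 147.14, ∠ = arctan(25/145) ≈ 9.78°
pole (s+318): 318 + j25 → |·| = √(318²+25²) = √101749 ≈ 318.98, ∠ = arctan(25/318) ≈ 4.50°
|L| = 200 · 6286.3 / 4.838e+06 ≈ 0.25987
Gain = 20 log₁₀(0.25987) ≈ -11.70 dB
∠L = 93.42° − 28.32° = 65.10°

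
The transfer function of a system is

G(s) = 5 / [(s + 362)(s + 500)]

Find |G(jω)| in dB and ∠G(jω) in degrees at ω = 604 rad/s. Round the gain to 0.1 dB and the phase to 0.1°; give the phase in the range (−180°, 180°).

At s = jω = j604:
pole (s+362): 362 + j604 → |·| = √(362²+604²) = √495860 ≈ 704.17, ∠ = arctan(604/362) ≈ 59.06°
pole (s+500): 500 + j604 → |·| = √(500²+604²) = √614816 ≈ 784.1, ∠ = arctan(604/500) ≈ 50.38°
|G| = 5 / 5.5214e+05 ≈ 9.0557e-06
Gain = 20 log₁₀(9.0557e-06) ≈ -100.86 dB
∠G = 0.00° − 109.44° = -109.44°

-100.9 dB, -109.4°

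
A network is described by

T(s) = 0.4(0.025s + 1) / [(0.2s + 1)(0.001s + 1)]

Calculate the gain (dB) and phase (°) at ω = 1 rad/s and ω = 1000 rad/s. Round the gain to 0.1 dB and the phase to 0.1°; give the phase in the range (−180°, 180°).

At ω = 1 rad/s:
zero (1 + j1·0.025) = 1 + j0.025 → |·| ≈ 1.0003, ∠ ≈ 1.43°
pole (1 + j1·0.2) = 1 + j0.2 → |·| ≈ 1.0198, ∠ ≈ 11.31°
pole (1 + j1·0.001) = 1 + j0.001 → |·| ≈ 1, ∠ ≈ 0.06°
|T| = 0.4 · 1.0003 / (1.0198 · 1) ≈ 0.39235
Gain = 20 log₁₀(0.39235) ≈ -8.13 dB
∠T = (1.43°) − (11.31° + 0.06°) = -9.94°

At ω = 1000 rad/s:
zero (1 + j1000·0.025) = 1 + j25 → |·| ≈ 25.02, ∠ ≈ 87.71°
pole (1 + j1000·0.2) = 1 + j200 → |·| ≈ 200, ∠ ≈ 89.71°
pole (1 + j1000·0.001) = 1 + j1 → |·| ≈ 1.4142, ∠ ≈ 45.00°
|T| = 0.4 · 25.02 / (200 · 1.4142) ≈ 0.035384
Gain = 20 log₁₀(0.035384) ≈ -29.02 dB
∠T = (87.71°) − (89.71° + 45.00°) = -47.00°

ω = 1: -8.1 dB, -9.9°; ω = 1000: -29.0 dB, -47.0°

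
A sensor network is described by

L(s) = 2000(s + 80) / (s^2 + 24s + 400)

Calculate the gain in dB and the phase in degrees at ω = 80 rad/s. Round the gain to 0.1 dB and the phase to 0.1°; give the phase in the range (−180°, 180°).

31.1 dB, -117.3°

At s = jω = j80:
zero (s+80): 80 + j80 → |·| = √(80²+80²) = √12800 ≈ 113.14, ∠ = arctan(80/80) ≈ 45.00°
quadratic: (j80)² + 24·j80 + 400 = -6000 + j1920 → |·| ≈ 6299.7, ∠ ≈ 162.26°
|L| = 2000 · 113.14 / 6299.7 ≈ 35.919
Gain = 20 log₁₀(35.919) ≈ 31.11 dB
∠L = 45.00° − 162.26° = -117.26°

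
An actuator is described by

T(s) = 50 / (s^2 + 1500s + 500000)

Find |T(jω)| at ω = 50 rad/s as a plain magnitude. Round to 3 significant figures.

Substitute s = j50:
Numerator: 50 = 50 + j0
Denominator: (j50)^2 + 1500(j50) + 500000 = 497500 + j75000
|N| = √(50² + 0²) ≈ 50, ∠N ≈ 0.00°
|D| = √(497500² + 75000²) ≈ 5.0312e+05, ∠D ≈ 8.57°
|T| = 50 / 5.0312e+05 ≈ 9.938e-05

9.94e-05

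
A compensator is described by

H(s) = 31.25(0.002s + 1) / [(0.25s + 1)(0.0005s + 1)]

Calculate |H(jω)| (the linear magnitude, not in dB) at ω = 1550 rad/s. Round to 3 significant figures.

At ω = 1550 rad/s:
zero (1 + j1550·0.002) = 1 + j3.1 → |·| ≈ 3.2573, ∠ ≈ 72.12°
pole (1 + j1550·0.25) = 1 + j387.5 → |·| ≈ 387.5, ∠ ≈ 89.85°
pole (1 + j1550·0.0005) = 1 + j0.775 → |·| ≈ 1.2652, ∠ ≈ 37.78°
|H| = 31.25 · 3.2573 / (387.5 · 1.2652) ≈ 0.20762

0.208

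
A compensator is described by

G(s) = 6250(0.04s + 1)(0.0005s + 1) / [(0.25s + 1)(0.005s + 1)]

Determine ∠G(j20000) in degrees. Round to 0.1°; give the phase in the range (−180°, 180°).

-5.2°

At ω = 20000 rad/s:
zero (1 + j20000·0.04) = 1 + j800 → |·| ≈ 800, ∠ ≈ 89.93°
zero (1 + j20000·0.0005) = 1 + j10 → |·| ≈ 10.05, ∠ ≈ 84.29°
pole (1 + j20000·0.25) = 1 + j5000 → |·| ≈ 5000, ∠ ≈ 89.99°
pole (1 + j20000·0.005) = 1 + j100 → |·| ≈ 100, ∠ ≈ 89.43°
∠G = (89.93° + 84.29°) − (89.99° + 89.43°) = -5.20°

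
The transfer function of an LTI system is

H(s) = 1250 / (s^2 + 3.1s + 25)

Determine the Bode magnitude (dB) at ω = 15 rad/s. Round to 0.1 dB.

15.7 dB

At s = jω = j15:
quadratic: (j15)² + 3.1·j15 + 25 = -200 + j46.5 → |·| ≈ 205.33, ∠ ≈ 166.91°
|H| = 1250 / 205.33 ≈ 6.0878
Gain = 20 log₁₀(6.0878) ≈ 15.69 dB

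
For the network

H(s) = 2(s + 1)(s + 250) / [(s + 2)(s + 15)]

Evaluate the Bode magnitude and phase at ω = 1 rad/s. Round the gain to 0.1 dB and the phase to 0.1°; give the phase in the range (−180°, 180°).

At s = jω = j1:
zero (s+1): 1 + j1 → |·| = √(1²+1²) = √2 ≈ 1.4142, ∠ = arctan(1/1) ≈ 45.00°
zero (s+250): 250 + j1 → |·| = √(250²+1²) = √62501 ≈ 250, ∠ = arctan(1/250) ≈ 0.23°
pole (s+2): 2 + j1 → |·| = √(2²+1²) = √5 ≈ 2.2361, ∠ = arctan(1/2) ≈ 26.57°
pole (s+15): 15 + j1 → |·| = √(15²+1²) = √226 ≈ 15.033, ∠ = arctan(1/15) ≈ 3.81°
|H| = 2 · 353.55 / 33.615 ≈ 21.035
Gain = 20 log₁₀(21.035) ≈ 26.46 dB
∠H = 45.23° − 30.38° = 14.85°

26.5 dB, 14.9°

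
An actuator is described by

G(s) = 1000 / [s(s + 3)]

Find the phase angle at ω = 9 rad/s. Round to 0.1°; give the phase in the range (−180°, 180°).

-161.6°

At s = jω = j9:
pole (s+3): 3 + j9 → |·| = √(3²+9²) = √90 ≈ 9.4868, ∠ = arctan(9/3) ≈ 71.57°
pole at origin: |s| = 9, ∠ = 90.00° (in denominator)
∠G = 0.00° − 161.57° = -161.57°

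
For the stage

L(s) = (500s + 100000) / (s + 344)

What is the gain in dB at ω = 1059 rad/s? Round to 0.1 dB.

53.7 dB

Substitute s = j1059:
Numerator: 500(j1059) + 100000 = 100000 + j529500
Denominator: (j1059) + 344 = 344 + j1059
|N| = √(100000² + 529500²) ≈ 5.3886e+05, ∠N ≈ 79.31°
|D| = √(344² + 1059²) ≈ 1113.5, ∠D ≈ 72.00°
|L| = 5.3886e+05 / 1113.5 ≈ 483.93
Gain = 20 log₁₀(483.93) ≈ 53.70 dB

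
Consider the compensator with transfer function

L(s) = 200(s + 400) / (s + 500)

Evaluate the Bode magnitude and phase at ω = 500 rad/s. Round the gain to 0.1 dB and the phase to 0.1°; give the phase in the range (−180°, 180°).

At s = jω = j500:
zero (s+400): 400 + j500 → |·| = √(400²+500²) = √410000 ≈ 640.31, ∠ = arctan(500/400) ≈ 51.34°
pole (s+500): 500 + j500 → |·| = √(500²+500²) = √500000 ≈ 707.11, ∠ = arctan(500/500) ≈ 45.00°
|L| = 200 · 640.31 / 707.11 ≈ 181.11
Gain = 20 log₁₀(181.11) ≈ 45.16 dB
∠L = 51.34° − 45.00° = 6.34°

45.2 dB, 6.3°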